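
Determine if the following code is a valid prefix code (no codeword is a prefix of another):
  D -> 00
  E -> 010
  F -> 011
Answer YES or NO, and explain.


Checking each pair (does one codeword prefix another?):
  D='00' vs E='010': no prefix
  D='00' vs F='011': no prefix
  E='010' vs D='00': no prefix
  E='010' vs F='011': no prefix
  F='011' vs D='00': no prefix
  F='011' vs E='010': no prefix
No violation found over all pairs.

YES -- this is a valid prefix code. No codeword is a prefix of any other codeword.


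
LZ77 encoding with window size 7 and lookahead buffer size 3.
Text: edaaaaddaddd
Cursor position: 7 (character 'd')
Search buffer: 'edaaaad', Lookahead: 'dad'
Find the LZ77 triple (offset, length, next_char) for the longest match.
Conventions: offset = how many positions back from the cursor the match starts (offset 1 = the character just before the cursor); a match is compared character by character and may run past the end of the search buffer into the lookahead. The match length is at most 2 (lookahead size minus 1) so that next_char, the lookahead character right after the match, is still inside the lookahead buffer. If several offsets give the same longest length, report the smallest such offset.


Try each offset into the search buffer:
  offset=1 (pos 6, char 'd'): match length 1
  offset=2 (pos 5, char 'a'): match length 0
  offset=3 (pos 4, char 'a'): match length 0
  offset=4 (pos 3, char 'a'): match length 0
  offset=5 (pos 2, char 'a'): match length 0
  offset=6 (pos 1, char 'd'): match length 2
  offset=7 (pos 0, char 'e'): match length 0
Longest match has length 2 at offset 6.
next_char = character at position 7 + 2 = 9 -> 'd'

Best match: offset=6, length=2 (matching 'da' starting at position 1)
LZ77 triple: (6, 2, 'd')


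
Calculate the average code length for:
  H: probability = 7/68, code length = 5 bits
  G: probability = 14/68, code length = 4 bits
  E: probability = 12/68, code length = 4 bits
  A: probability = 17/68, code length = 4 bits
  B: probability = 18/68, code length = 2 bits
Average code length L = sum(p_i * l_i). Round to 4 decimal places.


Weighted contributions p_i * l_i:
  H: (7/68) * 5 = 35/68
  G: (14/68) * 4 = 56/68
  E: (12/68) * 4 = 48/68
  A: (17/68) * 4 = 68/68
  B: (18/68) * 2 = 36/68
Sum = (35 + 56 + 48 + 68 + 36)/68 = 243/68

L = 243/68 = 3.5735 bits/symbol


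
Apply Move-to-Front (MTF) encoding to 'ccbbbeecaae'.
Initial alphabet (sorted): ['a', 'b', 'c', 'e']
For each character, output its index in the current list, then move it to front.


MTF encoding:
'c': index 2 in ['a', 'b', 'c', 'e'] -> ['c', 'a', 'b', 'e']
'c': index 0 in ['c', 'a', 'b', 'e'] -> ['c', 'a', 'b', 'e']
'b': index 2 in ['c', 'a', 'b', 'e'] -> ['b', 'c', 'a', 'e']
'b': index 0 in ['b', 'c', 'a', 'e'] -> ['b', 'c', 'a', 'e']
'b': index 0 in ['b', 'c', 'a', 'e'] -> ['b', 'c', 'a', 'e']
'e': index 3 in ['b', 'c', 'a', 'e'] -> ['e', 'b', 'c', 'a']
'e': index 0 in ['e', 'b', 'c', 'a'] -> ['e', 'b', 'c', 'a']
'c': index 2 in ['e', 'b', 'c', 'a'] -> ['c', 'e', 'b', 'a']
'a': index 3 in ['c', 'e', 'b', 'a'] -> ['a', 'c', 'e', 'b']
'a': index 0 in ['a', 'c', 'e', 'b'] -> ['a', 'c', 'e', 'b']
'e': index 2 in ['a', 'c', 'e', 'b'] -> ['e', 'a', 'c', 'b']


Output: [2, 0, 2, 0, 0, 3, 0, 2, 3, 0, 2]


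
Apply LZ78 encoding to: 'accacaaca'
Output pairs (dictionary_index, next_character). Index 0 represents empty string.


LZ78 encoding steps:
Dictionary: {0: ''}
Step 1: w='' (idx 0), next='a' -> output (0, 'a'), add 'a' as idx 1
Step 2: w='' (idx 0), next='c' -> output (0, 'c'), add 'c' as idx 2
Step 3: w='c' (idx 2), next='a' -> output (2, 'a'), add 'ca' as idx 3
Step 4: w='ca' (idx 3), next='a' -> output (3, 'a'), add 'caa' as idx 4
Step 5: w='ca' (idx 3), end of input -> output (3, '')


Encoded: [(0, 'a'), (0, 'c'), (2, 'a'), (3, 'a'), (3, '')]


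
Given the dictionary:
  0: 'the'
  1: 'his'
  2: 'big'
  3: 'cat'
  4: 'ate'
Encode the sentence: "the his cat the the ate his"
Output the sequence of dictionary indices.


Look up each word in the dictionary:
  'the' -> 0
  'his' -> 1
  'cat' -> 3
  'the' -> 0
  'the' -> 0
  'ate' -> 4
  'his' -> 1

Encoded: [0, 1, 3, 0, 0, 4, 1]


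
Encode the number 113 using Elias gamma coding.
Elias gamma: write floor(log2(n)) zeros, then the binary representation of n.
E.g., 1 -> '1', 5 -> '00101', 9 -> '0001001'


num_bits = floor(log2(113)) + 1 = 7
leading_zeros = num_bits - 1 = 6
binary(113) = 1110001

Elias gamma(113) = '000000' + '1110001' = 0000001110001 (13 bits)


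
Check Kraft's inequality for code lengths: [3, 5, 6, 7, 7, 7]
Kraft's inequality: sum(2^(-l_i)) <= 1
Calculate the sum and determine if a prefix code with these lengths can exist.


Sum = 2^(-3) + 2^(-5) + 2^(-6) + 2^(-7) + 2^(-7) + 2^(-7)
    = 0.125 + 0.03125 + 0.015625 + 0.0078125 + 0.0078125 + 0.0078125
    = 25/128 = 0.1953125
Since 0.1953125 <= 1, Kraft's inequality IS satisfied.
A prefix code with these lengths CAN exist.

Kraft sum = 0.1953125. Satisfied.


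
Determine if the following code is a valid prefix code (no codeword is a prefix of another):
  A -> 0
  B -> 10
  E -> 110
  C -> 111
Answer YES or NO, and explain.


Checking each pair (does one codeword prefix another?):
  A='0' vs B='10': no prefix
  A='0' vs E='110': no prefix
  A='0' vs C='111': no prefix
  B='10' vs A='0': no prefix
  B='10' vs E='110': no prefix
  B='10' vs C='111': no prefix
  E='110' vs A='0': no prefix
  E='110' vs B='10': no prefix
  E='110' vs C='111': no prefix
  C='111' vs A='0': no prefix
  C='111' vs B='10': no prefix
  C='111' vs E='110': no prefix
No violation found over all pairs.

YES -- this is a valid prefix code. No codeword is a prefix of any other codeword.


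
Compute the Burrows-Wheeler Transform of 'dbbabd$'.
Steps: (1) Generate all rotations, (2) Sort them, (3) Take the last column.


Rotations (sorted):
  0: $dbbabd -> last char: d
  1: abd$dbb -> last char: b
  2: babd$db -> last char: b
  3: bbabd$d -> last char: d
  4: bd$dbba -> last char: a
  5: d$dbbab -> last char: b
  6: dbbabd$ -> last char: $


BWT = dbbdab$


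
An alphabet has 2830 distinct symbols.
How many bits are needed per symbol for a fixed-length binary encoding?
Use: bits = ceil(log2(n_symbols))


log2(2830) = 11.4666
Bracket: 2^11 = 2048 < 2830 <= 2^12 = 4096
So ceil(log2(2830)) = 12

bits = ceil(log2(2830)) = ceil(11.4666) = 12 bits


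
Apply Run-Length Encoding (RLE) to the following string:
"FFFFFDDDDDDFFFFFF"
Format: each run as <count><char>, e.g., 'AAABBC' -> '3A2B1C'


Scanning runs left to right:
  i=0: run of 'F' x 5 -> '5F'
  i=5: run of 'D' x 6 -> '6D'
  i=11: run of 'F' x 6 -> '6F'

RLE = 5F6D6F


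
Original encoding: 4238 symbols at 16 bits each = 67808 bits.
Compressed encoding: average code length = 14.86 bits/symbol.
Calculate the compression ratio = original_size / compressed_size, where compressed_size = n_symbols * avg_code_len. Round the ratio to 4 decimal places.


original_size = n_symbols * orig_bits = 4238 * 16 = 67808 bits
compressed_size = n_symbols * avg_code_len = 4238 * 14.86 = 62976.68 bits
ratio = original_size / compressed_size = 67808 / 62976.68 = 1.0767

Compression ratio = 1.0767


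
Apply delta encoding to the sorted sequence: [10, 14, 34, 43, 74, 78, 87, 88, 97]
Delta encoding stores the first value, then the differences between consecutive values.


First value: 10
Deltas:
  14 - 10 = 4
  34 - 14 = 20
  43 - 34 = 9
  74 - 43 = 31
  78 - 74 = 4
  87 - 78 = 9
  88 - 87 = 1
  97 - 88 = 9


Delta encoded: [10, 4, 20, 9, 31, 4, 9, 1, 9]


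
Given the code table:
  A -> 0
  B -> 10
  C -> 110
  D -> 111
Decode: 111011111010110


Decoding:
111 -> D
0 -> A
111 -> D
110 -> C
10 -> B
110 -> C


Result: DADCBC


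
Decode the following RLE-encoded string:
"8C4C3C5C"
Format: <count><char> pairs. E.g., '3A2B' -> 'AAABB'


Expanding each <count><char> pair:
  8C -> 'CCCCCCCC'
  4C -> 'CCCC'
  3C -> 'CCC'
  5C -> 'CCCCC'

Decoded = CCCCCCCCCCCCCCCCCCCC


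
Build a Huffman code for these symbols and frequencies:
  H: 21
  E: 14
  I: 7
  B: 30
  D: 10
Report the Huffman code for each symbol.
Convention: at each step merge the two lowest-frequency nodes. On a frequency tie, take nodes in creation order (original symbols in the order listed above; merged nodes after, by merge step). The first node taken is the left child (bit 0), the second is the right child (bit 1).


Huffman tree construction:
Step 1: Merge I(7) + D(10) = 17
Step 2: Merge E(14) + (I+D)(17) = 31
Step 3: Merge H(21) + B(30) = 51
Step 4: Merge (E+(I+D))(31) + (H+B)(51) = 82
Read each symbol's code off the tree from the root (left child = 0, right child = 1).

Codes:
  H: 10 (length 2)
  E: 00 (length 2)
  I: 010 (length 3)
  B: 11 (length 2)
  D: 011 (length 3)
Average code length: 181/82 = 2.2073 bits/symbol


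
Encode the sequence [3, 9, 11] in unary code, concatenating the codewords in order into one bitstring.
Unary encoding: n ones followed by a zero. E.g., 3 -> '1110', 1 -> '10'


Encode each number as n ones followed by a terminating 0:
  3 -> 1110 (4 bits)
  9 -> 1111111110 (10 bits)
  11 -> 111111111110 (12 bits)
Total length = 4 + 10 + 12 = 26 bits.

Unary([3, 9, 11]) = 11101111111110111111111110 (26 bits)


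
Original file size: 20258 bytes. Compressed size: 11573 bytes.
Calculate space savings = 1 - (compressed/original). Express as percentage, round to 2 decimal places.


ratio = compressed/original = 11573/20258 = 0.57128
savings = 1 - ratio = 1 - 0.57128 = 0.42872
as a percentage: 0.42872 * 100 = 42.87%

Space savings = 1 - 11573/20258 = 42.87%


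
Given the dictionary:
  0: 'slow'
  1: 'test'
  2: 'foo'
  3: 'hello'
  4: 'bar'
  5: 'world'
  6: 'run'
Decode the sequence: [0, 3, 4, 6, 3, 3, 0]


Look up each index in the dictionary:
  0 -> 'slow'
  3 -> 'hello'
  4 -> 'bar'
  6 -> 'run'
  3 -> 'hello'
  3 -> 'hello'
  0 -> 'slow'

Decoded: "slow hello bar run hello hello slow"


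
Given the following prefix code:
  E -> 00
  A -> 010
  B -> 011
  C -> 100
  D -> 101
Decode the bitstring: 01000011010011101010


Decoding step by step:
Bits 010 -> A
Bits 00 -> E
Bits 011 -> B
Bits 010 -> A
Bits 011 -> B
Bits 101 -> D
Bits 010 -> A


Decoded message: AEBABDA


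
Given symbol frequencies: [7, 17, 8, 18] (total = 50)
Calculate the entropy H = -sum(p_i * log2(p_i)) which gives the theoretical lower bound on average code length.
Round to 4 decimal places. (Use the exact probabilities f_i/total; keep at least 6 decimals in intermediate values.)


Per-symbol terms -p_i * log2(p_i) with p_i = f_i/50:
  p = 7/50 = 0.140000: log2(p) = -2.836501, -p*log2(p) = 0.397110
  p = 17/50 = 0.340000: log2(p) = -1.556393, -p*log2(p) = 0.529174
  p = 8/50 = 0.160000: log2(p) = -2.643856, -p*log2(p) = 0.423017
  p = 18/50 = 0.360000: log2(p) = -1.473931, -p*log2(p) = 0.530615
H = 0.397110 + 0.529174 + 0.423017 + 0.530615 = 1.879916

H = 1.8799 bits/symbol


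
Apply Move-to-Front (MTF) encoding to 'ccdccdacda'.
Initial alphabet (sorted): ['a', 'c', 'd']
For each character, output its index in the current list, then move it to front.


MTF encoding:
'c': index 1 in ['a', 'c', 'd'] -> ['c', 'a', 'd']
'c': index 0 in ['c', 'a', 'd'] -> ['c', 'a', 'd']
'd': index 2 in ['c', 'a', 'd'] -> ['d', 'c', 'a']
'c': index 1 in ['d', 'c', 'a'] -> ['c', 'd', 'a']
'c': index 0 in ['c', 'd', 'a'] -> ['c', 'd', 'a']
'd': index 1 in ['c', 'd', 'a'] -> ['d', 'c', 'a']
'a': index 2 in ['d', 'c', 'a'] -> ['a', 'd', 'c']
'c': index 2 in ['a', 'd', 'c'] -> ['c', 'a', 'd']
'd': index 2 in ['c', 'a', 'd'] -> ['d', 'c', 'a']
'a': index 2 in ['d', 'c', 'a'] -> ['a', 'd', 'c']


Output: [1, 0, 2, 1, 0, 1, 2, 2, 2, 2]


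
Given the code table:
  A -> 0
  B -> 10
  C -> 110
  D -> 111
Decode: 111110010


Decoding:
111 -> D
110 -> C
0 -> A
10 -> B


Result: DCAB


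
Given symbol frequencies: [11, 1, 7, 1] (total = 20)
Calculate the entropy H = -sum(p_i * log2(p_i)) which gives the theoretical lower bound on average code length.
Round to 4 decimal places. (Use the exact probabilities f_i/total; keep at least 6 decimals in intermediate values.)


Per-symbol terms -p_i * log2(p_i) with p_i = f_i/20:
  p = 11/20 = 0.550000: log2(p) = -0.862496, -p*log2(p) = 0.474373
  p = 1/20 = 0.050000: log2(p) = -4.321928, -p*log2(p) = 0.216096
  p = 7/20 = 0.350000: log2(p) = -1.514573, -p*log2(p) = 0.530101
  p = 1/20 = 0.050000: log2(p) = -4.321928, -p*log2(p) = 0.216096
H = 0.474373 + 0.216096 + 0.530101 + 0.216096 = 1.436666

H = 1.4367 bits/symbol


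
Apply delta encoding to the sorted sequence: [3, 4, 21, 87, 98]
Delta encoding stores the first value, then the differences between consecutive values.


First value: 3
Deltas:
  4 - 3 = 1
  21 - 4 = 17
  87 - 21 = 66
  98 - 87 = 11


Delta encoded: [3, 1, 17, 66, 11]


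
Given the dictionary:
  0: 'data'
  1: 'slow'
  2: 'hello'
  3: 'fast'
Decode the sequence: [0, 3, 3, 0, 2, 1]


Look up each index in the dictionary:
  0 -> 'data'
  3 -> 'fast'
  3 -> 'fast'
  0 -> 'data'
  2 -> 'hello'
  1 -> 'slow'

Decoded: "data fast fast data hello slow"


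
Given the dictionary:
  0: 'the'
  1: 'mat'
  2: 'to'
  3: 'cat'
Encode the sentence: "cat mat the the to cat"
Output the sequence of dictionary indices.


Look up each word in the dictionary:
  'cat' -> 3
  'mat' -> 1
  'the' -> 0
  'the' -> 0
  'to' -> 2
  'cat' -> 3

Encoded: [3, 1, 0, 0, 2, 3]


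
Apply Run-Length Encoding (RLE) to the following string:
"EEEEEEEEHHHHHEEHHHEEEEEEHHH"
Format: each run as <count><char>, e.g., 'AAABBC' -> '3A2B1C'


Scanning runs left to right:
  i=0: run of 'E' x 8 -> '8E'
  i=8: run of 'H' x 5 -> '5H'
  i=13: run of 'E' x 2 -> '2E'
  i=15: run of 'H' x 3 -> '3H'
  i=18: run of 'E' x 6 -> '6E'
  i=24: run of 'H' x 3 -> '3H'

RLE = 8E5H2E3H6E3H


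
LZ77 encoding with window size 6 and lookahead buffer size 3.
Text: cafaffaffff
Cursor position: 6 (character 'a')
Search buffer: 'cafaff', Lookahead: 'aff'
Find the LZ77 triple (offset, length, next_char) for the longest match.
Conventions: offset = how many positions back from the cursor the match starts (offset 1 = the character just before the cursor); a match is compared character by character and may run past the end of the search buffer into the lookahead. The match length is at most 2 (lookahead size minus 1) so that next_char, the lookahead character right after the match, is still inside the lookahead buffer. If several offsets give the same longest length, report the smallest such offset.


Try each offset into the search buffer:
  offset=1 (pos 5, char 'f'): match length 0
  offset=2 (pos 4, char 'f'): match length 0
  offset=3 (pos 3, char 'a'): match length 2
  offset=4 (pos 2, char 'f'): match length 0
  offset=5 (pos 1, char 'a'): match length 2
  offset=6 (pos 0, char 'c'): match length 0
Longest match has length 2, found at offsets 3, 5; take the smallest, offset 3.
next_char = character at position 6 + 2 = 8 -> 'f'

Best match: offset=3, length=2 (matching 'af' starting at position 3)
LZ77 triple: (3, 2, 'f')


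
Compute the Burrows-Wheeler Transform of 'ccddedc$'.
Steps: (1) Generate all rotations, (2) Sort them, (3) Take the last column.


Rotations (sorted):
  0: $ccddedc -> last char: c
  1: c$ccdded -> last char: d
  2: ccddedc$ -> last char: $
  3: cddedc$c -> last char: c
  4: dc$ccdde -> last char: e
  5: ddedc$cc -> last char: c
  6: dedc$ccd -> last char: d
  7: edc$ccdd -> last char: d


BWT = cd$cecdd


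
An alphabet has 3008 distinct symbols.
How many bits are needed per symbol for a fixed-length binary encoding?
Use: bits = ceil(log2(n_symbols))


log2(3008) = 11.5546
Bracket: 2^11 = 2048 < 3008 <= 2^12 = 4096
So ceil(log2(3008)) = 12

bits = ceil(log2(3008)) = ceil(11.5546) = 12 bits


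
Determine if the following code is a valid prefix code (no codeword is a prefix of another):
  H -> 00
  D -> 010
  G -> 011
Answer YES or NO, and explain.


Checking each pair (does one codeword prefix another?):
  H='00' vs D='010': no prefix
  H='00' vs G='011': no prefix
  D='010' vs H='00': no prefix
  D='010' vs G='011': no prefix
  G='011' vs H='00': no prefix
  G='011' vs D='010': no prefix
No violation found over all pairs.

YES -- this is a valid prefix code. No codeword is a prefix of any other codeword.


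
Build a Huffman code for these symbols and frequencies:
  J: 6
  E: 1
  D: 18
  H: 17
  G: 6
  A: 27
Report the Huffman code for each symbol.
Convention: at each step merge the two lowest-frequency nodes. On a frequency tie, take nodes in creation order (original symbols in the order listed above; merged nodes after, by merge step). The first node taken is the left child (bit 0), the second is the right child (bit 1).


Huffman tree construction:
Step 1: Merge E(1) + J(6) = 7
Step 2: Merge G(6) + (E+J)(7) = 13
Step 3: Merge (G+(E+J))(13) + H(17) = 30
Step 4: Merge D(18) + A(27) = 45
Step 5: Merge ((G+(E+J))+H)(30) + (D+A)(45) = 75
Read each symbol's code off the tree from the root (left child = 0, right child = 1).

Codes:
  J: 0011 (length 4)
  E: 0010 (length 4)
  D: 10 (length 2)
  H: 01 (length 2)
  G: 000 (length 3)
  A: 11 (length 2)
Average code length: 170/75 = 2.2667 bits/symbol


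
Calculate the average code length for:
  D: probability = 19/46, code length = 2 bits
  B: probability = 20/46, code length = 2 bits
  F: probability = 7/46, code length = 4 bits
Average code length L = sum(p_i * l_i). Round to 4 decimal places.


Weighted contributions p_i * l_i:
  D: (19/46) * 2 = 38/46
  B: (20/46) * 2 = 40/46
  F: (7/46) * 4 = 28/46
Sum = (38 + 40 + 28)/46 = 106/46

L = 106/46 = 2.3043 bits/symbol


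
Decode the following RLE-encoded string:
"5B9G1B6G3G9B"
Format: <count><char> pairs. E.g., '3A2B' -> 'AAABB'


Expanding each <count><char> pair:
  5B -> 'BBBBB'
  9G -> 'GGGGGGGGG'
  1B -> 'B'
  6G -> 'GGGGGG'
  3G -> 'GGG'
  9B -> 'BBBBBBBBB'

Decoded = BBBBBGGGGGGGGGBGGGGGGGGGBBBBBBBBB


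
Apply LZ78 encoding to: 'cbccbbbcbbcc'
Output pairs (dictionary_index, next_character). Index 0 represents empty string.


LZ78 encoding steps:
Dictionary: {0: ''}
Step 1: w='' (idx 0), next='c' -> output (0, 'c'), add 'c' as idx 1
Step 2: w='' (idx 0), next='b' -> output (0, 'b'), add 'b' as idx 2
Step 3: w='c' (idx 1), next='c' -> output (1, 'c'), add 'cc' as idx 3
Step 4: w='b' (idx 2), next='b' -> output (2, 'b'), add 'bb' as idx 4
Step 5: w='b' (idx 2), next='c' -> output (2, 'c'), add 'bc' as idx 5
Step 6: w='bb' (idx 4), next='c' -> output (4, 'c'), add 'bbc' as idx 6
Step 7: w='c' (idx 1), end of input -> output (1, '')


Encoded: [(0, 'c'), (0, 'b'), (1, 'c'), (2, 'b'), (2, 'c'), (4, 'c'), (1, '')]


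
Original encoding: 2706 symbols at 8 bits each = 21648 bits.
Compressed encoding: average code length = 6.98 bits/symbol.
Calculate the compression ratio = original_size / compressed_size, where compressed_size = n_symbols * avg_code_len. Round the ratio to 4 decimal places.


original_size = n_symbols * orig_bits = 2706 * 8 = 21648 bits
compressed_size = n_symbols * avg_code_len = 2706 * 6.98 = 18887.88 bits
ratio = original_size / compressed_size = 21648 / 18887.88 = 1.1461

Compression ratio = 1.1461


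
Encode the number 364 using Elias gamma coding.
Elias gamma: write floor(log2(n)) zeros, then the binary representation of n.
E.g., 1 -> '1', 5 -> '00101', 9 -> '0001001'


num_bits = floor(log2(364)) + 1 = 9
leading_zeros = num_bits - 1 = 8
binary(364) = 101101100

Elias gamma(364) = '00000000' + '101101100' = 00000000101101100 (17 bits)


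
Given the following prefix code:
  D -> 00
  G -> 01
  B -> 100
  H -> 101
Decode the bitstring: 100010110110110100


Decoding step by step:
Bits 100 -> B
Bits 01 -> G
Bits 01 -> G
Bits 101 -> H
Bits 101 -> H
Bits 101 -> H
Bits 00 -> D


Decoded message: BGGHHHD


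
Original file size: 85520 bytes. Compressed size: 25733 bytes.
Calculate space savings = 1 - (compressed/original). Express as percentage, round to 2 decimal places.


ratio = compressed/original = 25733/85520 = 0.3009
savings = 1 - ratio = 1 - 0.3009 = 0.6991
as a percentage: 0.6991 * 100 = 69.91%

Space savings = 1 - 25733/85520 = 69.91%


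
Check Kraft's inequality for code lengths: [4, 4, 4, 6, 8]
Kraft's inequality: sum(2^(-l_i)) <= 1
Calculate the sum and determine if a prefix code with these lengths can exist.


Sum = 2^(-4) + 2^(-4) + 2^(-4) + 2^(-6) + 2^(-8)
    = 0.0625 + 0.0625 + 0.0625 + 0.015625 + 0.00390625
    = 53/256 = 0.20703125
Since 0.20703125 <= 1, Kraft's inequality IS satisfied.
A prefix code with these lengths CAN exist.

Kraft sum = 0.20703125. Satisfied.


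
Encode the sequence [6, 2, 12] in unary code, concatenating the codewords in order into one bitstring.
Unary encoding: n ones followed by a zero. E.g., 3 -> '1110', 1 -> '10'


Encode each number as n ones followed by a terminating 0:
  6 -> 1111110 (7 bits)
  2 -> 110 (3 bits)
  12 -> 1111111111110 (13 bits)
Total length = 7 + 3 + 13 = 23 bits.

Unary([6, 2, 12]) = 11111101101111111111110 (23 bits)


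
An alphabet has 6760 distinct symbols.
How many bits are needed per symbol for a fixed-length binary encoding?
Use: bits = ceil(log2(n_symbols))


log2(6760) = 12.7228
Bracket: 2^12 = 4096 < 6760 <= 2^13 = 8192
So ceil(log2(6760)) = 13

bits = ceil(log2(6760)) = ceil(12.7228) = 13 bits


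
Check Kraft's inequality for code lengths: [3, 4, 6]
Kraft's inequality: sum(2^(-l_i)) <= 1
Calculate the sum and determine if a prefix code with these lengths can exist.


Sum = 2^(-3) + 2^(-4) + 2^(-6)
    = 0.125 + 0.0625 + 0.015625
    = 13/64 = 0.203125
Since 0.203125 <= 1, Kraft's inequality IS satisfied.
A prefix code with these lengths CAN exist.

Kraft sum = 0.203125. Satisfied.


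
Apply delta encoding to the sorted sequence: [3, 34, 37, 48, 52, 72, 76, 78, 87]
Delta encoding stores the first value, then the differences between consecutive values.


First value: 3
Deltas:
  34 - 3 = 31
  37 - 34 = 3
  48 - 37 = 11
  52 - 48 = 4
  72 - 52 = 20
  76 - 72 = 4
  78 - 76 = 2
  87 - 78 = 9


Delta encoded: [3, 31, 3, 11, 4, 20, 4, 2, 9]


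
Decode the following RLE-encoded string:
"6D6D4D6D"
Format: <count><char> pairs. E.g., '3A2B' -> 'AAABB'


Expanding each <count><char> pair:
  6D -> 'DDDDDD'
  6D -> 'DDDDDD'
  4D -> 'DDDD'
  6D -> 'DDDDDD'

Decoded = DDDDDDDDDDDDDDDDDDDDDD


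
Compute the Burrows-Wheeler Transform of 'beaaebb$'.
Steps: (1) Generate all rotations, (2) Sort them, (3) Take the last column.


Rotations (sorted):
  0: $beaaebb -> last char: b
  1: aaebb$be -> last char: e
  2: aebb$bea -> last char: a
  3: b$beaaeb -> last char: b
  4: bb$beaae -> last char: e
  5: beaaebb$ -> last char: $
  6: eaaebb$b -> last char: b
  7: ebb$beaa -> last char: a


BWT = beabe$ba


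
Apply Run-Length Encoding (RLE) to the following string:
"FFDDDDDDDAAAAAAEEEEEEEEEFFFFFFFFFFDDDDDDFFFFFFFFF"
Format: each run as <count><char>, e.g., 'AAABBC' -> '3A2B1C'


Scanning runs left to right:
  i=0: run of 'F' x 2 -> '2F'
  i=2: run of 'D' x 7 -> '7D'
  i=9: run of 'A' x 6 -> '6A'
  i=15: run of 'E' x 9 -> '9E'
  i=24: run of 'F' x 10 -> '10F'
  i=34: run of 'D' x 6 -> '6D'
  i=40: run of 'F' x 9 -> '9F'

RLE = 2F7D6A9E10F6D9F


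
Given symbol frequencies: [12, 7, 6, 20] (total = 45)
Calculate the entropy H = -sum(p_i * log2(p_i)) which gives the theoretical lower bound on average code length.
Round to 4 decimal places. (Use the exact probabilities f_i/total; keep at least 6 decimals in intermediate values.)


Per-symbol terms -p_i * log2(p_i) with p_i = f_i/45:
  p = 12/45 = 0.266667: log2(p) = -1.906891, -p*log2(p) = 0.508504
  p = 7/45 = 0.155556: log2(p) = -2.684498, -p*log2(p) = 0.417589
  p = 6/45 = 0.133333: log2(p) = -2.906891, -p*log2(p) = 0.387585
  p = 20/45 = 0.444444: log2(p) = -1.169925, -p*log2(p) = 0.519967
H = 0.508504 + 0.417589 + 0.387585 + 0.519967 = 1.833645

H = 1.8336 bits/symbol


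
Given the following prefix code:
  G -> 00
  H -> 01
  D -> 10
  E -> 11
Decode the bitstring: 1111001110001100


Decoding step by step:
Bits 11 -> E
Bits 11 -> E
Bits 00 -> G
Bits 11 -> E
Bits 10 -> D
Bits 00 -> G
Bits 11 -> E
Bits 00 -> G


Decoded message: EEGEDGEG


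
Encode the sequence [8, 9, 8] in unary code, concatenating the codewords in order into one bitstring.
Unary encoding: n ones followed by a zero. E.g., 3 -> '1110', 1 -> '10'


Encode each number as n ones followed by a terminating 0:
  8 -> 111111110 (9 bits)
  9 -> 1111111110 (10 bits)
  8 -> 111111110 (9 bits)
Total length = 9 + 10 + 9 = 28 bits.

Unary([8, 9, 8]) = 1111111101111111110111111110 (28 bits)


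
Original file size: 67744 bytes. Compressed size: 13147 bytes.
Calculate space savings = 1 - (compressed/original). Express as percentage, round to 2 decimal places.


ratio = compressed/original = 13147/67744 = 0.194069
savings = 1 - ratio = 1 - 0.194069 = 0.805931
as a percentage: 0.805931 * 100 = 80.59%

Space savings = 1 - 13147/67744 = 80.59%


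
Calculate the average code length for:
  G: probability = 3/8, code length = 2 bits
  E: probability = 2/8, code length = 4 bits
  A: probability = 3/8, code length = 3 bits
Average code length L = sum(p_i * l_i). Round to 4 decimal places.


Weighted contributions p_i * l_i:
  G: (3/8) * 2 = 6/8
  E: (2/8) * 4 = 8/8
  A: (3/8) * 3 = 9/8
Sum = (6 + 8 + 9)/8 = 23/8

L = 23/8 = 2.8750 bits/symbol


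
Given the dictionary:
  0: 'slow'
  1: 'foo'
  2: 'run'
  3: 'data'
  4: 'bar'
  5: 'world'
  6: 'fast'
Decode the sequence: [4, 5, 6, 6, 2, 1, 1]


Look up each index in the dictionary:
  4 -> 'bar'
  5 -> 'world'
  6 -> 'fast'
  6 -> 'fast'
  2 -> 'run'
  1 -> 'foo'
  1 -> 'foo'

Decoded: "bar world fast fast run foo foo"


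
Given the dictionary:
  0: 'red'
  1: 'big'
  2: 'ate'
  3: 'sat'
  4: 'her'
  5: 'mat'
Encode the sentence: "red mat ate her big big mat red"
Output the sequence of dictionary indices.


Look up each word in the dictionary:
  'red' -> 0
  'mat' -> 5
  'ate' -> 2
  'her' -> 4
  'big' -> 1
  'big' -> 1
  'mat' -> 5
  'red' -> 0

Encoded: [0, 5, 2, 4, 1, 1, 5, 0]


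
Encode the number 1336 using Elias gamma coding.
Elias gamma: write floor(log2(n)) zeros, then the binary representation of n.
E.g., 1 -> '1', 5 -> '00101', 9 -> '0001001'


num_bits = floor(log2(1336)) + 1 = 11
leading_zeros = num_bits - 1 = 10
binary(1336) = 10100111000

Elias gamma(1336) = '0000000000' + '10100111000' = 000000000010100111000 (21 bits)


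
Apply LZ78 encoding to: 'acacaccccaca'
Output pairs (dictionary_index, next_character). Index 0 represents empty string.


LZ78 encoding steps:
Dictionary: {0: ''}
Step 1: w='' (idx 0), next='a' -> output (0, 'a'), add 'a' as idx 1
Step 2: w='' (idx 0), next='c' -> output (0, 'c'), add 'c' as idx 2
Step 3: w='a' (idx 1), next='c' -> output (1, 'c'), add 'ac' as idx 3
Step 4: w='ac' (idx 3), next='c' -> output (3, 'c'), add 'acc' as idx 4
Step 5: w='c' (idx 2), next='c' -> output (2, 'c'), add 'cc' as idx 5
Step 6: w='ac' (idx 3), next='a' -> output (3, 'a'), add 'aca' as idx 6


Encoded: [(0, 'a'), (0, 'c'), (1, 'c'), (3, 'c'), (2, 'c'), (3, 'a')]


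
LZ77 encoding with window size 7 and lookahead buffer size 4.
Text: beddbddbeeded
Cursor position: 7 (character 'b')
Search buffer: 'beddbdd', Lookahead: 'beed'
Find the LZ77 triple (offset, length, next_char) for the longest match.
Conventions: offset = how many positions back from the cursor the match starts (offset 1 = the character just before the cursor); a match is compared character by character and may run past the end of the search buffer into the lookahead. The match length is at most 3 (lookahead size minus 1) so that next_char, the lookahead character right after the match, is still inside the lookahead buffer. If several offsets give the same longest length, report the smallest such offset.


Try each offset into the search buffer:
  offset=1 (pos 6, char 'd'): match length 0
  offset=2 (pos 5, char 'd'): match length 0
  offset=3 (pos 4, char 'b'): match length 1
  offset=4 (pos 3, char 'd'): match length 0
  offset=5 (pos 2, char 'd'): match length 0
  offset=6 (pos 1, char 'e'): match length 0
  offset=7 (pos 0, char 'b'): match length 2
Longest match has length 2 at offset 7.
next_char = character at position 7 + 2 = 9 -> 'e'

Best match: offset=7, length=2 (matching 'be' starting at position 0)
LZ77 triple: (7, 2, 'e')


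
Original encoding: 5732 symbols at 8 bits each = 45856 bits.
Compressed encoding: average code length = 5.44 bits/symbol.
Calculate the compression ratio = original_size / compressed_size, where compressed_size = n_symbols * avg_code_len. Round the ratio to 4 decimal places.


original_size = n_symbols * orig_bits = 5732 * 8 = 45856 bits
compressed_size = n_symbols * avg_code_len = 5732 * 5.44 = 31182.08 bits
ratio = original_size / compressed_size = 45856 / 31182.08 = 1.4706

Compression ratio = 1.4706


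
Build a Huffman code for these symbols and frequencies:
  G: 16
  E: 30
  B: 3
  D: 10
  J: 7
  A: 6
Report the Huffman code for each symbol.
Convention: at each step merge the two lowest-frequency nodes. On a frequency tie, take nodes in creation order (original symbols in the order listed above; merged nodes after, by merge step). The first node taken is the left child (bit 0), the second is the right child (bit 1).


Huffman tree construction:
Step 1: Merge B(3) + A(6) = 9
Step 2: Merge J(7) + (B+A)(9) = 16
Step 3: Merge D(10) + G(16) = 26
Step 4: Merge (J+(B+A))(16) + (D+G)(26) = 42
Step 5: Merge E(30) + ((J+(B+A))+(D+G))(42) = 72
Read each symbol's code off the tree from the root (left child = 0, right child = 1).

Codes:
  G: 111 (length 3)
  E: 0 (length 1)
  B: 1010 (length 4)
  D: 110 (length 3)
  J: 100 (length 3)
  A: 1011 (length 4)
Average code length: 165/72 = 2.2917 bits/symbol


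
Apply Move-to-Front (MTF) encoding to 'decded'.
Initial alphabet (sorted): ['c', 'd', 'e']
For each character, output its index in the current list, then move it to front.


MTF encoding:
'd': index 1 in ['c', 'd', 'e'] -> ['d', 'c', 'e']
'e': index 2 in ['d', 'c', 'e'] -> ['e', 'd', 'c']
'c': index 2 in ['e', 'd', 'c'] -> ['c', 'e', 'd']
'd': index 2 in ['c', 'e', 'd'] -> ['d', 'c', 'e']
'e': index 2 in ['d', 'c', 'e'] -> ['e', 'd', 'c']
'd': index 1 in ['e', 'd', 'c'] -> ['d', 'e', 'c']


Output: [1, 2, 2, 2, 2, 1]


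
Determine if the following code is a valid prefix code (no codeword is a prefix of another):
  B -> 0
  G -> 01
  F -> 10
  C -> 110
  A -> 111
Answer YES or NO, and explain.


Checking each pair (does one codeword prefix another?):
  B='0' vs G='01': prefix -- VIOLATION

NO -- this is NOT a valid prefix code. B (0) is a prefix of G (01).


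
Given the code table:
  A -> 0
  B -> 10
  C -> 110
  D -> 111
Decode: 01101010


Decoding:
0 -> A
110 -> C
10 -> B
10 -> B


Result: ACBB


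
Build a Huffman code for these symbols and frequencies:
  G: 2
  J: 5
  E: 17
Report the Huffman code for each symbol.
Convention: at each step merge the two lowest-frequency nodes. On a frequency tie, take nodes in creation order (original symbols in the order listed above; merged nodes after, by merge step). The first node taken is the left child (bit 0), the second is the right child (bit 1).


Huffman tree construction:
Step 1: Merge G(2) + J(5) = 7
Step 2: Merge (G+J)(7) + E(17) = 24
Read each symbol's code off the tree from the root (left child = 0, right child = 1).

Codes:
  G: 00 (length 2)
  J: 01 (length 2)
  E: 1 (length 1)
Average code length: 31/24 = 1.2917 bits/symbol


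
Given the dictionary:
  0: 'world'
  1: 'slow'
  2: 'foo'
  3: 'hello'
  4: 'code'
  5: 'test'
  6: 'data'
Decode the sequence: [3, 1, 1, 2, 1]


Look up each index in the dictionary:
  3 -> 'hello'
  1 -> 'slow'
  1 -> 'slow'
  2 -> 'foo'
  1 -> 'slow'

Decoded: "hello slow slow foo slow"


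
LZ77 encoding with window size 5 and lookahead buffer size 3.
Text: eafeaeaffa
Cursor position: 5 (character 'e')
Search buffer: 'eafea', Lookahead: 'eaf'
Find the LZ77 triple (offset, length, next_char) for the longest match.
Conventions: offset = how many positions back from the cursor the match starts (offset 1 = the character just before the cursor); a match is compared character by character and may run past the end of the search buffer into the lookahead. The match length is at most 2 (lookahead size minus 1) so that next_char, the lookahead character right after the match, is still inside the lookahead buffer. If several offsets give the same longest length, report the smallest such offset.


Try each offset into the search buffer:
  offset=1 (pos 4, char 'a'): match length 0
  offset=2 (pos 3, char 'e'): match length 2
  offset=3 (pos 2, char 'f'): match length 0
  offset=4 (pos 1, char 'a'): match length 0
  offset=5 (pos 0, char 'e'): match length 2
Longest match has length 2, found at offsets 2, 5; take the smallest, offset 2.
next_char = character at position 5 + 2 = 7 -> 'f'

Best match: offset=2, length=2 (matching 'ea' starting at position 3)
LZ77 triple: (2, 2, 'f')


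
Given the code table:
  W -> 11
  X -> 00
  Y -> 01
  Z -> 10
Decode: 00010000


Decoding:
00 -> X
01 -> Y
00 -> X
00 -> X


Result: XYXX


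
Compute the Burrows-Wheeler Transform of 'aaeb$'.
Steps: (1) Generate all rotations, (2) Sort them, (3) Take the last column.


Rotations (sorted):
  0: $aaeb -> last char: b
  1: aaeb$ -> last char: $
  2: aeb$a -> last char: a
  3: b$aae -> last char: e
  4: eb$aa -> last char: a


BWT = b$aea


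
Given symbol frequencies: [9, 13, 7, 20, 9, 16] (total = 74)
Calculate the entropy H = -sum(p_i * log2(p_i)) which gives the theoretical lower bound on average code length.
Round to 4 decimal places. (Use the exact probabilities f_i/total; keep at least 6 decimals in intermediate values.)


Per-symbol terms -p_i * log2(p_i) with p_i = f_i/74:
  p = 9/74 = 0.121622: log2(p) = -3.039528, -p*log2(p) = 0.369672
  p = 13/74 = 0.175676: log2(p) = -2.509014, -p*log2(p) = 0.440773
  p = 7/74 = 0.094595: log2(p) = -3.402098, -p*log2(p) = 0.321820
  p = 20/74 = 0.270270: log2(p) = -1.887525, -p*log2(p) = 0.510142
  p = 9/74 = 0.121622: log2(p) = -3.039528, -p*log2(p) = 0.369672
  p = 16/74 = 0.216216: log2(p) = -2.209453, -p*log2(p) = 0.477720
H = 0.369672 + 0.440773 + 0.321820 + 0.510142 + 0.369672 + 0.477720 = 2.489799

H = 2.4898 bits/symbol


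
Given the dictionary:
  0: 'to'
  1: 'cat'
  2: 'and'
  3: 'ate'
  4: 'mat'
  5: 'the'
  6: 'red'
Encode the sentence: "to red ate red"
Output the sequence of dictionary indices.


Look up each word in the dictionary:
  'to' -> 0
  'red' -> 6
  'ate' -> 3
  'red' -> 6

Encoded: [0, 6, 3, 6]


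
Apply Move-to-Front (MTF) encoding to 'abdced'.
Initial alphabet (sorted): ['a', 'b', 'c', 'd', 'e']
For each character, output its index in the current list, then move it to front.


MTF encoding:
'a': index 0 in ['a', 'b', 'c', 'd', 'e'] -> ['a', 'b', 'c', 'd', 'e']
'b': index 1 in ['a', 'b', 'c', 'd', 'e'] -> ['b', 'a', 'c', 'd', 'e']
'd': index 3 in ['b', 'a', 'c', 'd', 'e'] -> ['d', 'b', 'a', 'c', 'e']
'c': index 3 in ['d', 'b', 'a', 'c', 'e'] -> ['c', 'd', 'b', 'a', 'e']
'e': index 4 in ['c', 'd', 'b', 'a', 'e'] -> ['e', 'c', 'd', 'b', 'a']
'd': index 2 in ['e', 'c', 'd', 'b', 'a'] -> ['d', 'e', 'c', 'b', 'a']


Output: [0, 1, 3, 3, 4, 2]


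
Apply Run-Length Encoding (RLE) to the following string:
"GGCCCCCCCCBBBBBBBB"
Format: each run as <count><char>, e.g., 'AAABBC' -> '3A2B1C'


Scanning runs left to right:
  i=0: run of 'G' x 2 -> '2G'
  i=2: run of 'C' x 8 -> '8C'
  i=10: run of 'B' x 8 -> '8B'

RLE = 2G8C8B


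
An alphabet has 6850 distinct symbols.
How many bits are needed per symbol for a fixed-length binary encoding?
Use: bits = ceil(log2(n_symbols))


log2(6850) = 12.7419
Bracket: 2^12 = 4096 < 6850 <= 2^13 = 8192
So ceil(log2(6850)) = 13

bits = ceil(log2(6850)) = ceil(12.7419) = 13 bits


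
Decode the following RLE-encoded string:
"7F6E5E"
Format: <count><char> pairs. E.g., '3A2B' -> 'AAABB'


Expanding each <count><char> pair:
  7F -> 'FFFFFFF'
  6E -> 'EEEEEE'
  5E -> 'EEEEE'

Decoded = FFFFFFFEEEEEEEEEEE


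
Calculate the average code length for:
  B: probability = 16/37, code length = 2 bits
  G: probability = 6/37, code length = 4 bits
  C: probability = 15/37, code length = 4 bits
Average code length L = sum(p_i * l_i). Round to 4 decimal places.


Weighted contributions p_i * l_i:
  B: (16/37) * 2 = 32/37
  G: (6/37) * 4 = 24/37
  C: (15/37) * 4 = 60/37
Sum = (32 + 24 + 60)/37 = 116/37

L = 116/37 = 3.1351 bits/symbol


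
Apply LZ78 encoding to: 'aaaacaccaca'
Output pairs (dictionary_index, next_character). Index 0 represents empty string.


LZ78 encoding steps:
Dictionary: {0: ''}
Step 1: w='' (idx 0), next='a' -> output (0, 'a'), add 'a' as idx 1
Step 2: w='a' (idx 1), next='a' -> output (1, 'a'), add 'aa' as idx 2
Step 3: w='a' (idx 1), next='c' -> output (1, 'c'), add 'ac' as idx 3
Step 4: w='ac' (idx 3), next='c' -> output (3, 'c'), add 'acc' as idx 4
Step 5: w='ac' (idx 3), next='a' -> output (3, 'a'), add 'aca' as idx 5


Encoded: [(0, 'a'), (1, 'a'), (1, 'c'), (3, 'c'), (3, 'a')]


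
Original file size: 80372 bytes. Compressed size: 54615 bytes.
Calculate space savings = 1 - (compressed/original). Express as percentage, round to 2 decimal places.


ratio = compressed/original = 54615/80372 = 0.679528
savings = 1 - ratio = 1 - 0.679528 = 0.320472
as a percentage: 0.320472 * 100 = 32.05%

Space savings = 1 - 54615/80372 = 32.05%


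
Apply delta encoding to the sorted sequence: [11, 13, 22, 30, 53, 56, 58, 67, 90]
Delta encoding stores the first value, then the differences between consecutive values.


First value: 11
Deltas:
  13 - 11 = 2
  22 - 13 = 9
  30 - 22 = 8
  53 - 30 = 23
  56 - 53 = 3
  58 - 56 = 2
  67 - 58 = 9
  90 - 67 = 23


Delta encoded: [11, 2, 9, 8, 23, 3, 2, 9, 23]


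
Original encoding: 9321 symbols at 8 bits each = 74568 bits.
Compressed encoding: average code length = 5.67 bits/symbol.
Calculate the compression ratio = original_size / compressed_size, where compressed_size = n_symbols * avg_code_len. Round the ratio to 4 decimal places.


original_size = n_symbols * orig_bits = 9321 * 8 = 74568 bits
compressed_size = n_symbols * avg_code_len = 9321 * 5.67 = 52850.07 bits
ratio = original_size / compressed_size = 74568 / 52850.07 = 1.4109

Compression ratio = 1.4109


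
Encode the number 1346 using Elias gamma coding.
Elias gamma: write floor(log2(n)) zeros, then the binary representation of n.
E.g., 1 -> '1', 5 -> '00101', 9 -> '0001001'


num_bits = floor(log2(1346)) + 1 = 11
leading_zeros = num_bits - 1 = 10
binary(1346) = 10101000010

Elias gamma(1346) = '0000000000' + '10101000010' = 000000000010101000010 (21 bits)


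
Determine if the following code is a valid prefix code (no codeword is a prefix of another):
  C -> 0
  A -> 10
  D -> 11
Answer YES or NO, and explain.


Checking each pair (does one codeword prefix another?):
  C='0' vs A='10': no prefix
  C='0' vs D='11': no prefix
  A='10' vs C='0': no prefix
  A='10' vs D='11': no prefix
  D='11' vs C='0': no prefix
  D='11' vs A='10': no prefix
No violation found over all pairs.

YES -- this is a valid prefix code. No codeword is a prefix of any other codeword.


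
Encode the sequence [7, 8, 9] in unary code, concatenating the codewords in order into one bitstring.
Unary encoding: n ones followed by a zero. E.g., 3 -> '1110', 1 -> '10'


Encode each number as n ones followed by a terminating 0:
  7 -> 11111110 (8 bits)
  8 -> 111111110 (9 bits)
  9 -> 1111111110 (10 bits)
Total length = 8 + 9 + 10 = 27 bits.

Unary([7, 8, 9]) = 111111101111111101111111110 (27 bits)


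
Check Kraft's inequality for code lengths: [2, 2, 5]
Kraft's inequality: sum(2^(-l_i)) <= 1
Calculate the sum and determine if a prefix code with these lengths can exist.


Sum = 2^(-2) + 2^(-2) + 2^(-5)
    = 0.25 + 0.25 + 0.03125
    = 17/32 = 0.53125
Since 0.53125 <= 1, Kraft's inequality IS satisfied.
A prefix code with these lengths CAN exist.

Kraft sum = 0.53125. Satisfied.


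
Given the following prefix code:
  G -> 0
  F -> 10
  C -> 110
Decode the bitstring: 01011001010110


Decoding step by step:
Bits 0 -> G
Bits 10 -> F
Bits 110 -> C
Bits 0 -> G
Bits 10 -> F
Bits 10 -> F
Bits 110 -> C


Decoded message: GFCGFFC
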